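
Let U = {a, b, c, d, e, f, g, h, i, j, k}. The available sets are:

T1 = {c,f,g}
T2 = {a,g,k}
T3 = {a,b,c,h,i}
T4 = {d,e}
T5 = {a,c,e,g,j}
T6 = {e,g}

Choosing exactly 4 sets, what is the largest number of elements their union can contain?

10

Choosing T1, T2, T3, T4 covers {a, b, c, d, e, f, g, h, i, k} — 10 elements.
No choice of 4 sets does better; here j is left uncovered.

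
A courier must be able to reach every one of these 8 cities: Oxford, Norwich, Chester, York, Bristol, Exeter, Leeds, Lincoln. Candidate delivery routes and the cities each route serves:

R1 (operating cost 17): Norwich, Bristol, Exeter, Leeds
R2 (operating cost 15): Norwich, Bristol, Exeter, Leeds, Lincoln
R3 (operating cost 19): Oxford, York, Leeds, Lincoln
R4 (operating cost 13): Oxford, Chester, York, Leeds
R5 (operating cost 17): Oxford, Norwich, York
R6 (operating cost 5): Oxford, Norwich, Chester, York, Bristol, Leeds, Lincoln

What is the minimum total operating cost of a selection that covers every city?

20

R2, R6 cover every city at operating cost 15 + 5 = 20.
Any cover uses at least 2 routes; among all covering selections none totals below 20.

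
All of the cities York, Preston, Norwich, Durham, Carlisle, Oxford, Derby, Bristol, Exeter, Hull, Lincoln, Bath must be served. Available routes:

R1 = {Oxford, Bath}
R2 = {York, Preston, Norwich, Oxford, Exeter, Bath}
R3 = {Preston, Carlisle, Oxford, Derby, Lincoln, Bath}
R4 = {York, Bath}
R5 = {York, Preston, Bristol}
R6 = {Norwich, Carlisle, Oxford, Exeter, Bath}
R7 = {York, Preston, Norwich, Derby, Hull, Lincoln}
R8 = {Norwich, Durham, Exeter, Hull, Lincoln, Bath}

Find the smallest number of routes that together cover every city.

R3, R5, R8 together cover {York, Preston, Norwich, Durham, Carlisle, Oxford, Derby, Bristol, Exeter, Hull, Lincoln, Bath} — every city.
No 2 of the 8 routes cover everything (all 28 pairs fall short), so 3 is minimum.

3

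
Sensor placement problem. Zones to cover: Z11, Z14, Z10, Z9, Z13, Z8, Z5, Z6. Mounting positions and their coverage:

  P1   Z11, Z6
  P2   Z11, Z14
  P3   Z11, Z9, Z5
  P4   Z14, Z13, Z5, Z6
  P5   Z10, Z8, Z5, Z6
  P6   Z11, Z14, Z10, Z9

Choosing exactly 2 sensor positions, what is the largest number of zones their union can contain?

Choosing P4, P6 covers {Z11, Z14, Z10, Z9, Z13, Z5, Z6} — 7 zones.
No choice of 2 sensor positions does better; here Z8 is left uncovered.

7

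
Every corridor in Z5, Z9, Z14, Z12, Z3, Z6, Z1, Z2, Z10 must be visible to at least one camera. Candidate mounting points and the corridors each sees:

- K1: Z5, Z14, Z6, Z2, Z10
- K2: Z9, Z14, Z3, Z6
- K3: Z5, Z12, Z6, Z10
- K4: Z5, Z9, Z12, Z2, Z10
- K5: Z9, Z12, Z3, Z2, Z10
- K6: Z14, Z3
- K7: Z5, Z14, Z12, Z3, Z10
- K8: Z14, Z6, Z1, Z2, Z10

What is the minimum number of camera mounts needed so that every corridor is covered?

K1, K5, K8 together cover {Z5, Z9, Z14, Z12, Z3, Z6, Z1, Z2, Z10} — every corridor.
No 2 of the 8 camera mounts cover everything (all 28 pairs fall short), so 3 is minimum.

3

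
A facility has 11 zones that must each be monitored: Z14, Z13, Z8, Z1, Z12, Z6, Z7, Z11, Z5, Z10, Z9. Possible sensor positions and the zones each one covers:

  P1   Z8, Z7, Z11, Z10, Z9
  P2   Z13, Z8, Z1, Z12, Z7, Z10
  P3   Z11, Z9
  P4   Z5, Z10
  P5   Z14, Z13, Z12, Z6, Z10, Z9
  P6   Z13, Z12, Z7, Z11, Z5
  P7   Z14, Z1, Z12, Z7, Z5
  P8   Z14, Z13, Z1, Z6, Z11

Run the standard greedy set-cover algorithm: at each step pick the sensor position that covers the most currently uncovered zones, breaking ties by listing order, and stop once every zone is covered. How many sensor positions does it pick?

Pick 1: P2 covers 6 new zones (Z13, Z8, Z1, Z12, Z7, Z10).
Pick 2: P5 covers 3 new zones (Z14, Z6, Z9).
Pick 3: P6 covers 2 new zones (Z11, Z5).
Greedy uses 3 sensor positions.

3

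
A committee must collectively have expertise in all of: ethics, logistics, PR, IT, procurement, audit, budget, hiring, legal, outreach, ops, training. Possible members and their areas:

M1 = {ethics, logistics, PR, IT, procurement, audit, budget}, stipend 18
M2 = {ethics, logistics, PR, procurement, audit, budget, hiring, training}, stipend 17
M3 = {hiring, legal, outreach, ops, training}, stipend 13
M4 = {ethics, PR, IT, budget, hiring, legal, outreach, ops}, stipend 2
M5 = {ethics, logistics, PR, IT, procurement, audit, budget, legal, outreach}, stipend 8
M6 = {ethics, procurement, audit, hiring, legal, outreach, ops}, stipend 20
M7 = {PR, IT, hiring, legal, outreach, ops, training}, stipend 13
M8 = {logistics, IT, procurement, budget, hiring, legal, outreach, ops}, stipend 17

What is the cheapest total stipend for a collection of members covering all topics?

19

M2, M4 cover every topic at stipend 17 + 2 = 19.
Any cover uses at least 2 members; among all covering selections none totals below 19.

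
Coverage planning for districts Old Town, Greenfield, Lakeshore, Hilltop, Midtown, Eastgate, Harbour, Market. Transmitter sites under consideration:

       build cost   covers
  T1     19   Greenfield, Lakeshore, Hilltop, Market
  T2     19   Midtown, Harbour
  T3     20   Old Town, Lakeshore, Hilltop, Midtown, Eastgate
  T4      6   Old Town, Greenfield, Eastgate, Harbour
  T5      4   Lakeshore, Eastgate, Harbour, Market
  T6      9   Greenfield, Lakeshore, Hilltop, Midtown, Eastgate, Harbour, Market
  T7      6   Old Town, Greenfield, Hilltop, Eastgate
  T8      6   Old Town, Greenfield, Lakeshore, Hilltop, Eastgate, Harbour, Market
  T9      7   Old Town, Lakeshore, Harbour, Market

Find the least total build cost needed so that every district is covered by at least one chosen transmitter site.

15

T4, T6 cover every district at build cost 6 + 9 = 15.
Any cover uses at least 2 transmitter sites; among all covering selections none totals below 15.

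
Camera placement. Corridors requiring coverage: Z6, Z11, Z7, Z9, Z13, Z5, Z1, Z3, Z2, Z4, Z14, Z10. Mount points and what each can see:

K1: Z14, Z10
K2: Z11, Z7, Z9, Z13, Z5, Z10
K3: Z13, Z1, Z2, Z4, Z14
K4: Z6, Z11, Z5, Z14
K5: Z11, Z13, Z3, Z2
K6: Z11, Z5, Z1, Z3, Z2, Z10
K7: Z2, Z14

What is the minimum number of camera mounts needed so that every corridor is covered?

K2, K3, K4, K5 together cover {Z6, Z11, Z7, Z9, Z13, Z5, Z1, Z3, Z2, Z4, Z14, Z10} — every corridor.
No 3 of the 7 camera mounts cover everything (all 35 triples fall short), so 4 is minimum.

4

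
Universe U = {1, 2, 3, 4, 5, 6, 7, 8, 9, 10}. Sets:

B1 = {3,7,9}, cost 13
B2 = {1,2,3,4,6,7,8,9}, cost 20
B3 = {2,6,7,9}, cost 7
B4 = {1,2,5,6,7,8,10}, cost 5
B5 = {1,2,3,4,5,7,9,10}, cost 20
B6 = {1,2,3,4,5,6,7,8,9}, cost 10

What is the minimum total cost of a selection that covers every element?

B4, B6 cover every element at cost 5 + 10 = 15.
Any cover uses at least 2 sets; among all covering selections none totals below 15.

15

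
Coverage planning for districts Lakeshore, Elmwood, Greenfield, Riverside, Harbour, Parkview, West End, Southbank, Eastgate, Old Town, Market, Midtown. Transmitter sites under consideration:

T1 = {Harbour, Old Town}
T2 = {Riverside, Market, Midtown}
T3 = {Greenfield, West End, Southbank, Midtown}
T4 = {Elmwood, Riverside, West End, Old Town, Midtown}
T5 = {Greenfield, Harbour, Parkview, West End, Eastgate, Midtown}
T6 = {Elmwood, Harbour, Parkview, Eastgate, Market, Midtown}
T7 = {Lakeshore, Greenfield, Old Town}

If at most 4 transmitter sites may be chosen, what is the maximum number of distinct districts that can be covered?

12

Choosing T2, T3, T6, T7 covers {Lakeshore, Elmwood, Greenfield, Riverside, Harbour, Parkview, West End, Southbank, Eastgate, Old Town, Market, Midtown} — 12 districts.
That is all 12 districts.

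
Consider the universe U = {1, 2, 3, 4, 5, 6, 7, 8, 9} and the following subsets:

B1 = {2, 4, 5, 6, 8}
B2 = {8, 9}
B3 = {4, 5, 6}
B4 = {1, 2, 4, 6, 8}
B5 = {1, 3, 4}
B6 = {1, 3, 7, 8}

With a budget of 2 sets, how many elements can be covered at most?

8

Choosing B1, B6 covers {1, 2, 3, 4, 5, 6, 7, 8} — 8 elements.
No choice of 2 sets does better; here 9 is left uncovered.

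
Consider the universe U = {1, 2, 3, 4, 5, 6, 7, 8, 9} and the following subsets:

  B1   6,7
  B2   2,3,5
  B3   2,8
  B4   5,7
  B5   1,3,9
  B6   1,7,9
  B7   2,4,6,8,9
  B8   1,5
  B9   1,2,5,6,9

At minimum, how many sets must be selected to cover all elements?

B2, B6, B7 together cover {1, 2, 3, 4, 5, 6, 7, 8, 9} — every element.
No 2 of the 9 sets cover everything (all 36 pairs fall short), so 3 is minimum.

3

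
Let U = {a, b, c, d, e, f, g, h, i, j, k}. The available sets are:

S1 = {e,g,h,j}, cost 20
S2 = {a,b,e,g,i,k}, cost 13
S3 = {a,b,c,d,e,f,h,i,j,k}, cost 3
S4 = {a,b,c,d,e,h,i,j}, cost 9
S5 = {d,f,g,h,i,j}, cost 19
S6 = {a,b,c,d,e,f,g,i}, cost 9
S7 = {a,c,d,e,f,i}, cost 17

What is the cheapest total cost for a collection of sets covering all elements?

S3, S6 cover every element at cost 3 + 9 = 12.
Any cover uses at least 2 sets; among all covering selections none totals below 12.

12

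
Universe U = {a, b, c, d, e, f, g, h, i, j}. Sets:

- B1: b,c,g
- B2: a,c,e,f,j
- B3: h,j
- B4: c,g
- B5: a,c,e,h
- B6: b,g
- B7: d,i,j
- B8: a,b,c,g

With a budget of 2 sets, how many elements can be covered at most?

7

Choosing B1, B2 covers {a, b, c, e, f, g, j} — 7 elements.
No choice of 2 sets does better; here d, h, i are left uncovered.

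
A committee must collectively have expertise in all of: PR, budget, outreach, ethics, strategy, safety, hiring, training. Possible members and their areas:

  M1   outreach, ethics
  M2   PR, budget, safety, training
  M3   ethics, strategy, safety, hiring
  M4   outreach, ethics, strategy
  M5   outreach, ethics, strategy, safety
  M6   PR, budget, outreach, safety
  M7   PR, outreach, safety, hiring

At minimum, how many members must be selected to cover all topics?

M1, M2, M3 together cover {PR, budget, outreach, ethics, strategy, safety, hiring, training} — every topic.
No 2 of the 7 members cover everything (all 21 pairs fall short), so 3 is minimum.

3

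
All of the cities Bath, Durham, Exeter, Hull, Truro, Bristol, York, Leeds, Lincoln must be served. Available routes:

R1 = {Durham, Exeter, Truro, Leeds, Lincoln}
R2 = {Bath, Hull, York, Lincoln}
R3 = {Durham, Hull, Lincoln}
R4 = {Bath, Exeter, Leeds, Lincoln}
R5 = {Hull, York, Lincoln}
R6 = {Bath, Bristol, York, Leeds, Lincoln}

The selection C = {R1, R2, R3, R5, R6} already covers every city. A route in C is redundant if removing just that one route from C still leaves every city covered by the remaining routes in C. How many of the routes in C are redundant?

3

Drop R1: Exeter, Truro uncovered — not redundant.
Drop R2: the rest still cover every city — redundant.
Drop R3: the rest still cover every city — redundant.
Drop R5: the rest still cover every city — redundant.
Drop R6: Bristol uncovered — not redundant.
3 redundant: R2, R3, R5.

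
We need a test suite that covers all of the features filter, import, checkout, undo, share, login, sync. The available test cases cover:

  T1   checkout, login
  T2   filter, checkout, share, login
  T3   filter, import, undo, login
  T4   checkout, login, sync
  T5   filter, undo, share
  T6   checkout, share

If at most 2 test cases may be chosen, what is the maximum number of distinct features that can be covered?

6

Choosing T2, T3 covers {filter, import, checkout, undo, share, login} — 6 features.
No choice of 2 test cases does better; here sync is left uncovered.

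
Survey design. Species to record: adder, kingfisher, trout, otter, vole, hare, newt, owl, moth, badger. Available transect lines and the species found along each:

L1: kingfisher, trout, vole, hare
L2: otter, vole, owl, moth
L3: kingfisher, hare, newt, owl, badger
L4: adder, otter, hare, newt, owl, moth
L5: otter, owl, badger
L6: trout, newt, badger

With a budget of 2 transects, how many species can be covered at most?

9

Choosing L1, L4 covers {adder, kingfisher, trout, otter, vole, hare, newt, owl, moth} — 9 species.
No choice of 2 transects does better; here badger is left uncovered.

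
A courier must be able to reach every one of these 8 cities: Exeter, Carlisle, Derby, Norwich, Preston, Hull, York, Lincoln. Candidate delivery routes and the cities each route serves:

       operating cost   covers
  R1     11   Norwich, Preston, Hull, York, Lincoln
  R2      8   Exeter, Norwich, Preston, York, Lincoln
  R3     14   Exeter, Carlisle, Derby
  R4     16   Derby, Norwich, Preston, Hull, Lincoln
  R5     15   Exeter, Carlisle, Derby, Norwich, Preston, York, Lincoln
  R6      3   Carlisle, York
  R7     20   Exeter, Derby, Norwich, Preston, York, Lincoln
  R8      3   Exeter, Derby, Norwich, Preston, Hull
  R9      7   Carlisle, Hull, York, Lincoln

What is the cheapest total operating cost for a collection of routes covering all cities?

R8, R9 cover every city at operating cost 3 + 7 = 10.
Any cover uses at least 2 routes; among all covering selections none totals below 10.

10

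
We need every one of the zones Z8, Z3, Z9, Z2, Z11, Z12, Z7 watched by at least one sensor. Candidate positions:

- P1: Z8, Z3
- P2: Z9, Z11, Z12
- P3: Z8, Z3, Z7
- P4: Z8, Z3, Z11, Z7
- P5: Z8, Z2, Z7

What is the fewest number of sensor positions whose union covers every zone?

3

P1, P2, P5 together cover {Z8, Z3, Z9, Z2, Z11, Z12, Z7} — every zone.
No 2 of the 5 sensor positions cover everything (all 10 pairs fall short), so 3 is minimum.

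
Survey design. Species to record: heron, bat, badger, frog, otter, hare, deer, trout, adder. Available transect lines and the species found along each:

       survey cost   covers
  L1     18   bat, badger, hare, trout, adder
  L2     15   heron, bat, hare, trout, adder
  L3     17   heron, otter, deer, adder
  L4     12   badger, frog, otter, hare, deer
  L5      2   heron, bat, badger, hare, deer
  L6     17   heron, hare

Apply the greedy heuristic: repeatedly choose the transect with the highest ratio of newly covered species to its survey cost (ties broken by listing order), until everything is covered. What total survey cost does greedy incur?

Pick 1: L5 adds 5 new (heron, bat, badger, hare, deer) at survey cost 2 (ratio 5/2).
Pick 2: L4 adds 2 new (frog, otter) at survey cost 12 (ratio 2/12).
Pick 3: L2 adds 2 new (trout, adder) at survey cost 15 (ratio 2/15).
Greedy total survey cost: 2 + 12 + 15 = 29. (The true optimum is 27, so greedy overshoots here.)

29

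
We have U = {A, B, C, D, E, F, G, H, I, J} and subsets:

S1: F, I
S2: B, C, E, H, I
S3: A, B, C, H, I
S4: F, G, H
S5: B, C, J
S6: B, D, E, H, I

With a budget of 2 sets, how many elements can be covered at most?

7

Choosing S2, S4 covers {B, C, E, F, G, H, I} — 7 elements.
No choice of 2 sets does better; here A, D, J are left uncovered.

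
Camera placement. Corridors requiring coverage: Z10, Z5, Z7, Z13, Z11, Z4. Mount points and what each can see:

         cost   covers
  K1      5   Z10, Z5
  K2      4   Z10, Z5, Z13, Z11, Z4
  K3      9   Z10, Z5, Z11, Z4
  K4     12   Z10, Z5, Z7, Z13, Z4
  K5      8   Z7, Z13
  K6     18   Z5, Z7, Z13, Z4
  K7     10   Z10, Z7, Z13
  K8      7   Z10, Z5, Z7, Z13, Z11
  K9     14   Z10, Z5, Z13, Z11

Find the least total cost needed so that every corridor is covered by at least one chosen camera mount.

11

K2, K8 cover every corridor at cost 4 + 7 = 11.
Any cover uses at least 2 camera mounts; among all covering selections none totals below 11.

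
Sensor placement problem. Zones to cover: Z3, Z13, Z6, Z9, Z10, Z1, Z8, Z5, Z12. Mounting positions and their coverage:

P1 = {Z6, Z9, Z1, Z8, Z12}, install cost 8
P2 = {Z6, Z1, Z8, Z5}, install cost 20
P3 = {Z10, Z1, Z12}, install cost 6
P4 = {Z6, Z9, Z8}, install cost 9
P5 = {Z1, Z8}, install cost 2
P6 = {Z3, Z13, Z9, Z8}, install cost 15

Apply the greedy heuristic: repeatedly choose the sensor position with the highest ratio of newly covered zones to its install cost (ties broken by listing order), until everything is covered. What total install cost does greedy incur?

Pick 1: P5 adds 2 new (Z1, Z8) at install cost 2 (ratio 2/2).
Pick 2: P1 adds 3 new (Z6, Z9, Z12) at install cost 8 (ratio 3/8).
Pick 3: P3 adds 1 new (Z10) at install cost 6 (ratio 1/6).
Pick 4: P6 adds 2 new (Z3, Z13) at install cost 15 (ratio 2/15).
Pick 5: P2 adds 1 new (Z5) at install cost 20 (ratio 1/20).
Greedy total install cost: 2 + 8 + 6 + 15 + 20 = 51. (The true optimum is 41, so greedy overshoots here.)

51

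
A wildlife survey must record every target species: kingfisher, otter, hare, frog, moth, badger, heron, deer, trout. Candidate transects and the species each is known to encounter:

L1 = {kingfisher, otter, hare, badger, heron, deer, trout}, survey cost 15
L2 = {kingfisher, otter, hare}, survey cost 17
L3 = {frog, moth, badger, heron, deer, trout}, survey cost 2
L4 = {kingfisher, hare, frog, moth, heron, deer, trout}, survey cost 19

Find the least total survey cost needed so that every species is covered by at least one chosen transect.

L1, L3 cover every species at survey cost 15 + 2 = 17.
Any cover uses at least 2 transects; among all covering selections none totals below 17.

17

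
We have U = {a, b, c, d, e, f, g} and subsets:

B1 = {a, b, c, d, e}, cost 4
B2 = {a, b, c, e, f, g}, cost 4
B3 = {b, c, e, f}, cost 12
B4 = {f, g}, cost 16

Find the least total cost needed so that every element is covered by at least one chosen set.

8

B1, B2 cover every element at cost 4 + 4 = 8.
Any cover uses at least 2 sets; among all covering selections none totals below 8.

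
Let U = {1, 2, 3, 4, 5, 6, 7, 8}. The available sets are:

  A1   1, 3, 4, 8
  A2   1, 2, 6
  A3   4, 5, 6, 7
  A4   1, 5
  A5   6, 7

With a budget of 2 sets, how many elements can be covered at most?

Choosing A1, A3 covers {1, 3, 4, 5, 6, 7, 8} — 7 elements.
No choice of 2 sets does better; here 2 is left uncovered.

7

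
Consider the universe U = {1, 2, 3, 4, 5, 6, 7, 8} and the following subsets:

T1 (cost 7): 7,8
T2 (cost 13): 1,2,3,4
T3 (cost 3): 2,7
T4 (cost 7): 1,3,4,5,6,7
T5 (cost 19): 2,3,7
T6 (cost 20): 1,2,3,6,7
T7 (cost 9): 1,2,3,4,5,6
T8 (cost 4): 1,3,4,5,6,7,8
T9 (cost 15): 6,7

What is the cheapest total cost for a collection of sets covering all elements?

7

T3, T8 cover every element at cost 3 + 4 = 7.
Any cover uses at least 2 sets; among all covering selections none totals below 7.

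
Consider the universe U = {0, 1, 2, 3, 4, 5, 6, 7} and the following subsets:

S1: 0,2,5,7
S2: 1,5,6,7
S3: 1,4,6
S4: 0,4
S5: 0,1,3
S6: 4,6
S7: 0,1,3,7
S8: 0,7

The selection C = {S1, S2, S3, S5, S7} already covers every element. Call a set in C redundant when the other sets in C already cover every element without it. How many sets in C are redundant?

3

Drop S1: 2 uncovered — not redundant.
Drop S2: the rest still cover every element — redundant.
Drop S3: 4 uncovered — not redundant.
Drop S5: the rest still cover every element — redundant.
Drop S7: the rest still cover every element — redundant.
3 redundant: S2, S5, S7.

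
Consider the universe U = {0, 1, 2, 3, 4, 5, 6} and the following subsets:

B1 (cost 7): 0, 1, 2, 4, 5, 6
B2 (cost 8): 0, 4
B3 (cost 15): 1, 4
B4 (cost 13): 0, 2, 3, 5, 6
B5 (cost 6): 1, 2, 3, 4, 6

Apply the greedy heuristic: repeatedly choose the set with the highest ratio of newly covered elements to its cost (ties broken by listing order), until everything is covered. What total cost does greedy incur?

Pick 1: B1 adds 6 new (0, 1, 2, 4, 5, 6) at cost 7 (ratio 6/7).
Pick 2: B5 adds 1 new (3) at cost 6 (ratio 1/6).
Greedy total cost: 7 + 6 = 13.

13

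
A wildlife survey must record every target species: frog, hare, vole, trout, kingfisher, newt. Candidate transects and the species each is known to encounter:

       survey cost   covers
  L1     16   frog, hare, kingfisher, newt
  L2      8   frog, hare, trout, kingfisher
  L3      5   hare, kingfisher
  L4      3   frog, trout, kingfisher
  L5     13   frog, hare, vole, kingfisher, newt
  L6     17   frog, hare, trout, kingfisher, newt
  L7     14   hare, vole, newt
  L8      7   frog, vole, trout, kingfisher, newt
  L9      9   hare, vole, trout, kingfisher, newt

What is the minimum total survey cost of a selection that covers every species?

L3, L8 cover every species at survey cost 5 + 7 = 12.
Any cover uses at least 2 transects; among all covering selections none totals below 12.

12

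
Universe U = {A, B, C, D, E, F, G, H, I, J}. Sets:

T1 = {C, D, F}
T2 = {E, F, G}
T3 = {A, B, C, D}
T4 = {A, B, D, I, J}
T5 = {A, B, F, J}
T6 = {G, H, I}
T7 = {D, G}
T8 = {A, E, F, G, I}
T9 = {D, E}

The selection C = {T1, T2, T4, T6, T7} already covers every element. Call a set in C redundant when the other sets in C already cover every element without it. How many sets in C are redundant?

1

Drop T1: C uncovered — not redundant.
Drop T2: E uncovered — not redundant.
Drop T4: A, B, J uncovered — not redundant.
Drop T6: H uncovered — not redundant.
Drop T7: the rest still cover every element — redundant.
1 redundant: T7.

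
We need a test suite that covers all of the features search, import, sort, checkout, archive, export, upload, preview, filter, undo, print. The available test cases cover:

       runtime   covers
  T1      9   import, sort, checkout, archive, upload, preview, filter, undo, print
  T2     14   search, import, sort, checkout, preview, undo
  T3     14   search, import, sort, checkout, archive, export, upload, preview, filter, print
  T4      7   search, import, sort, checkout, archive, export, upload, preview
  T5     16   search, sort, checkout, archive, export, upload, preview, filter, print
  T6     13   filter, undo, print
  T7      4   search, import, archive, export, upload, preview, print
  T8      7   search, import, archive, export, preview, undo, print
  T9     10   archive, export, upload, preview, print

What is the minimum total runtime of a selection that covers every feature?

13

T1, T7 cover every feature at runtime 9 + 4 = 13.
Any cover uses at least 2 test cases; among all covering selections none totals below 13.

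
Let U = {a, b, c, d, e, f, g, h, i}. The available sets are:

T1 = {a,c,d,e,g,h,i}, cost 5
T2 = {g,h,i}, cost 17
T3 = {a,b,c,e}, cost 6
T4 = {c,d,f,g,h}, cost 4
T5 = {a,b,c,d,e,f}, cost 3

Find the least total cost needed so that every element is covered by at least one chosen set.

T1, T5 cover every element at cost 5 + 3 = 8.
Any cover uses at least 2 sets; among all covering selections none totals below 8.

8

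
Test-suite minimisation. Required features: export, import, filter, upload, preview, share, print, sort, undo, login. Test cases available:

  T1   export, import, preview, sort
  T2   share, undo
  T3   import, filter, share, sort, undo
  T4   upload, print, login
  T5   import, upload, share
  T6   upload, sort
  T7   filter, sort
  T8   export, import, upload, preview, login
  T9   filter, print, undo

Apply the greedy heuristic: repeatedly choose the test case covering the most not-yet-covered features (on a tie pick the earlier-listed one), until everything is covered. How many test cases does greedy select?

3

Pick 1: T3 covers 5 new features (import, filter, share, sort, undo).
Pick 2: T8 covers 4 new features (export, upload, preview, login).
Pick 3: T4 covers 1 new features (print).
Greedy uses 3 test cases.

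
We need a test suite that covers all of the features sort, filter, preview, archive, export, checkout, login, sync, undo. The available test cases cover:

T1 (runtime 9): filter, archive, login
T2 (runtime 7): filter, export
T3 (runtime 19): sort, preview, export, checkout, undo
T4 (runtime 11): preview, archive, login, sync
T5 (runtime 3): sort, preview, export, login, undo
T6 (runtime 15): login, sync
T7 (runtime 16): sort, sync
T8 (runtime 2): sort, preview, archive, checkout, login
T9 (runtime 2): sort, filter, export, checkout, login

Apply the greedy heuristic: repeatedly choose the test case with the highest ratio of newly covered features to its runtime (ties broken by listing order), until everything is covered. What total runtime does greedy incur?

Pick 1: T8 adds 5 new (sort, preview, archive, checkout, login) at runtime 2 (ratio 5/2).
Pick 2: T9 adds 2 new (filter, export) at runtime 2 (ratio 2/2).
Pick 3: T5 adds 1 new (undo) at runtime 3 (ratio 1/3).
Pick 4: T4 adds 1 new (sync) at runtime 11 (ratio 1/11).
Greedy total runtime: 2 + 2 + 3 + 11 = 18. (The true optimum is 16, so greedy overshoots here.)

18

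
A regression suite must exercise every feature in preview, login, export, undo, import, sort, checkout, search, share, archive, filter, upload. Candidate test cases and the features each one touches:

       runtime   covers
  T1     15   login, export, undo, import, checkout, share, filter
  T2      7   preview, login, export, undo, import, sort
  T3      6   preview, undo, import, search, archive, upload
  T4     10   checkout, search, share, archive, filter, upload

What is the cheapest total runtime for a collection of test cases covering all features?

17

T2, T4 cover every feature at runtime 7 + 10 = 17.
Any cover uses at least 2 test cases; among all covering selections none totals below 17.
Greedy by coverage-per-runtime would pick T3, T2, T4 for 23 — worse than the optimum 17.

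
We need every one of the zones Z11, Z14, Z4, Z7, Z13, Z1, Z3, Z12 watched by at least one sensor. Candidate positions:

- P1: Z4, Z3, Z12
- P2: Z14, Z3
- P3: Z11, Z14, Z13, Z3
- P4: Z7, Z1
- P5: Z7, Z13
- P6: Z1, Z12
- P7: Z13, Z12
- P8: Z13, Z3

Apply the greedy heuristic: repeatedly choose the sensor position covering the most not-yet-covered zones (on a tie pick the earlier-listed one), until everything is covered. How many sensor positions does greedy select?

Pick 1: P3 covers 4 new zones (Z11, Z14, Z13, Z3).
Pick 2: P1 covers 2 new zones (Z4, Z12).
Pick 3: P4 covers 2 new zones (Z7, Z1).
Greedy uses 3 sensor positions.

3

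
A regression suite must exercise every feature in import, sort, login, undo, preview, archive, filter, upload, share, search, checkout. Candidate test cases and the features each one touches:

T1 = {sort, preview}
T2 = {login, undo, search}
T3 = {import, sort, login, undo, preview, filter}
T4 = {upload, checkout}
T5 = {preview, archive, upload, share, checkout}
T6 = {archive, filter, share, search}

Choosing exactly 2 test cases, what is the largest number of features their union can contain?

Choosing T3, T5 covers {import, sort, login, undo, preview, archive, filter, upload, share, checkout} — 10 features.
No choice of 2 test cases does better; here search is left uncovered.

10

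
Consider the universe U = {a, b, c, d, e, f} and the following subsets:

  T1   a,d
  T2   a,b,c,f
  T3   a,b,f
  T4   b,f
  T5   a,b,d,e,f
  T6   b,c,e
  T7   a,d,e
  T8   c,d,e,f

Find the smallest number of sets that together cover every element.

T2, T5 together cover {a, b, c, d, e, f} — every element.
No single set contains all 6 elements, so 2 is optimal.

2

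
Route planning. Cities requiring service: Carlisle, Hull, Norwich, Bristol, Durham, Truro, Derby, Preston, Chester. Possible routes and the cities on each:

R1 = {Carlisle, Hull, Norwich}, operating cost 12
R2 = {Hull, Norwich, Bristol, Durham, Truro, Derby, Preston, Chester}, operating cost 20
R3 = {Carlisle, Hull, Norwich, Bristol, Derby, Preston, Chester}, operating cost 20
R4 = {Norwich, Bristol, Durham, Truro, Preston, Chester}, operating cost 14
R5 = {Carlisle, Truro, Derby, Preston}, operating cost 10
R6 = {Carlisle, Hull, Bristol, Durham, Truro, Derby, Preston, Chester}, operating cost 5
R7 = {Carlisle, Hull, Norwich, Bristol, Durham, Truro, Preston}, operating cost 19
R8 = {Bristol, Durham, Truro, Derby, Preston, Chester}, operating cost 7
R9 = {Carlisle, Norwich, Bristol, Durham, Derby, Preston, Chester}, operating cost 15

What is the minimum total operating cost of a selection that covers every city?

17

R1, R6 cover every city at operating cost 12 + 5 = 17.
Any cover uses at least 2 routes; among all covering selections none totals below 17.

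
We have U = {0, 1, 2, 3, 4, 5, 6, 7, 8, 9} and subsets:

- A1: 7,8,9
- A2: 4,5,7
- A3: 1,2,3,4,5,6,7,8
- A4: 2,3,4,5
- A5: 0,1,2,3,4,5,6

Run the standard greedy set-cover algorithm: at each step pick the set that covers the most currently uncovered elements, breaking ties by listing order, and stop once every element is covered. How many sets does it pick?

3

Pick 1: A3 covers 8 new elements (1, 2, 3, 4, 5, 6, 7, 8).
Pick 2: A1 covers 1 new elements (9).
Pick 3: A5 covers 1 new elements (0).
Greedy uses 3 sets. (The true minimum is 2.)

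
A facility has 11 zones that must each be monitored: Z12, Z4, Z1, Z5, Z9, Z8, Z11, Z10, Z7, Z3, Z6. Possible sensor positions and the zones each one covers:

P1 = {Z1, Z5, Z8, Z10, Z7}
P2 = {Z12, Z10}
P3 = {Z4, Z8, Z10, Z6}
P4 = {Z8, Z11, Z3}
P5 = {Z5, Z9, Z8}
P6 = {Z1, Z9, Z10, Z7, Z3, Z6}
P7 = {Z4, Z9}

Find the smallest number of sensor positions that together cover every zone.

P1, P2, P3, P4, P5 together cover {Z12, Z4, Z1, Z5, Z9, Z8, Z11, Z10, Z7, Z3, Z6} — every zone.
No 4 of the 7 sensor positions cover everything (all 35 size-4 selections fall short), so 5 is minimum.

5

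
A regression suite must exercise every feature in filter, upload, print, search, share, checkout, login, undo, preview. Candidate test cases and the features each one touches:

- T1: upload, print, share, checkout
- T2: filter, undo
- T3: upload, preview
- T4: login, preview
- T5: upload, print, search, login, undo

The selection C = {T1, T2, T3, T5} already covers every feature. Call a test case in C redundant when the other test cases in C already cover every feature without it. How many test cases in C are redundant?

Drop T1: share, checkout uncovered — not redundant.
Drop T2: filter uncovered — not redundant.
Drop T3: preview uncovered — not redundant.
Drop T5: search, login uncovered — not redundant.
None of the test cases in C is redundant.

0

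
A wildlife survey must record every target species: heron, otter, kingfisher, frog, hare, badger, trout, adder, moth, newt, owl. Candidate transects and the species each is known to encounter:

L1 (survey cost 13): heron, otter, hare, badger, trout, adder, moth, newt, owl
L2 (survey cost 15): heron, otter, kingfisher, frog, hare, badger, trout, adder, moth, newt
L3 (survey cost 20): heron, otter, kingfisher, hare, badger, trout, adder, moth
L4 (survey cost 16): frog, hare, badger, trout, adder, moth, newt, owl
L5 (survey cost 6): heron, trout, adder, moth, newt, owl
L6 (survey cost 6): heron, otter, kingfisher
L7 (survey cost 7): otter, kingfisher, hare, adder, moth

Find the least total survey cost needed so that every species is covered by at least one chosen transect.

L2, L5 cover every species at survey cost 15 + 6 = 21.
Any cover uses at least 2 transects; among all covering selections none totals below 21.

21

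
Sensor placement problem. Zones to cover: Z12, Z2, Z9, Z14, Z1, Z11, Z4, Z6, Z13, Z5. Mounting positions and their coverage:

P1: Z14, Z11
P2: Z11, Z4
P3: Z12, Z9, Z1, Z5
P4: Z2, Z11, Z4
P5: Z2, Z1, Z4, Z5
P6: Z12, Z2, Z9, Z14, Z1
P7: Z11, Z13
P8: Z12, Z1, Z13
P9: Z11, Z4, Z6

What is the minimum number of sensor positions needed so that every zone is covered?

4

P3, P6, P7, P9 together cover {Z12, Z2, Z9, Z14, Z1, Z11, Z4, Z6, Z13, Z5} — every zone.
No 3 of the 9 sensor positions cover everything (all 84 triples fall short), so 4 is minimum.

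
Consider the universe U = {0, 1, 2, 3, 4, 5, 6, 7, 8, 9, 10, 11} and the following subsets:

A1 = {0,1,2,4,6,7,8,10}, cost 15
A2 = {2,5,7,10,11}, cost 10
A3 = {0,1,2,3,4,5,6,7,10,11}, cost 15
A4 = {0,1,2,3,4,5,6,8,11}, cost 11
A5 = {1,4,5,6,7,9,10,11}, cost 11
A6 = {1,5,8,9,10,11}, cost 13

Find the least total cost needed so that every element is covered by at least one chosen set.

A4, A5 cover every element at cost 11 + 11 = 22.
Any cover uses at least 2 sets; among all covering selections none totals below 22.

22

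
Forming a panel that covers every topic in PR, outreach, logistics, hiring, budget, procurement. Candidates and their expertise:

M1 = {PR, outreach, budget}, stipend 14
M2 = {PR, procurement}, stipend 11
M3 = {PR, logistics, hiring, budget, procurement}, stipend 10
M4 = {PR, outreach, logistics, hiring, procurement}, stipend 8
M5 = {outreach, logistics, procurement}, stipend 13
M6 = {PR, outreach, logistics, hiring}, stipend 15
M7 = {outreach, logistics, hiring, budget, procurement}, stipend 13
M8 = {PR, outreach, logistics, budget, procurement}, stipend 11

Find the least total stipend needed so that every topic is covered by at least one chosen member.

18

M3, M4 cover every topic at stipend 10 + 8 = 18.
Any cover uses at least 2 members; among all covering selections none totals below 18.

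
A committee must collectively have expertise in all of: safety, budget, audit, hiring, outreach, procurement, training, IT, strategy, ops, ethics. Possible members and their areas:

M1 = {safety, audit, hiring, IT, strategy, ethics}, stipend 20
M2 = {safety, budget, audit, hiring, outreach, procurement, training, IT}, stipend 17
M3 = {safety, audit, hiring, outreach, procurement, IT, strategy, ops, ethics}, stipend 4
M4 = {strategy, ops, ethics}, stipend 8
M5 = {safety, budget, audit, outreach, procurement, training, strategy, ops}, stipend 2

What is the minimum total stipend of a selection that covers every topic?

M3, M5 cover every topic at stipend 4 + 2 = 6.
Any cover uses at least 2 members; among all covering selections none totals below 6.

6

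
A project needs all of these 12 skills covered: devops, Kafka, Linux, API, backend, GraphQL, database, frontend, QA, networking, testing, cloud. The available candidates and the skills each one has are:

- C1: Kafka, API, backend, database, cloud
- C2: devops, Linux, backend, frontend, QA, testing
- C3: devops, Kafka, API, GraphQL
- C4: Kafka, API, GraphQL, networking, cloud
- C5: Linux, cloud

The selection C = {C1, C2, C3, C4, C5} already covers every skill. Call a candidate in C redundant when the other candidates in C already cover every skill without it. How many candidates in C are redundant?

2

Drop C1: database uncovered — not redundant.
Drop C2: frontend, QA, testing uncovered — not redundant.
Drop C3: the rest still cover every skill — redundant.
Drop C4: networking uncovered — not redundant.
Drop C5: the rest still cover every skill — redundant.
2 redundant: C3, C5.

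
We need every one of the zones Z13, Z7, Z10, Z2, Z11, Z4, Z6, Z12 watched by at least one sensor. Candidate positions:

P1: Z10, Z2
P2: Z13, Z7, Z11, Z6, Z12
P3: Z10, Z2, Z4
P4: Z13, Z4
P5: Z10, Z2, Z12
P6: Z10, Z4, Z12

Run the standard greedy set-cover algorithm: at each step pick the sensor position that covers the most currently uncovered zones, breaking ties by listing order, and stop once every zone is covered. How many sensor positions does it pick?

Pick 1: P2 covers 5 new zones (Z13, Z7, Z11, Z6, Z12).
Pick 2: P3 covers 3 new zones (Z10, Z2, Z4).
Greedy uses 2 sensor positions.

2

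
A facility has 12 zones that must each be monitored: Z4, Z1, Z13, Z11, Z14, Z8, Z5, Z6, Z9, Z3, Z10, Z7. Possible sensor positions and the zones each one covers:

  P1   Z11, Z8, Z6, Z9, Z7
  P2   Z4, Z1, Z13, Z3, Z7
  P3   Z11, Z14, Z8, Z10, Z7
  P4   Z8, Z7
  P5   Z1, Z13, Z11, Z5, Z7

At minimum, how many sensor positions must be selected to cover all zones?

4

P1, P2, P3, P5 together cover {Z4, Z1, Z13, Z11, Z14, Z8, Z5, Z6, Z9, Z3, Z10, Z7} — every zone.
No 3 of the 5 sensor positions cover everything (all 10 triples fall short), so 4 is minimum.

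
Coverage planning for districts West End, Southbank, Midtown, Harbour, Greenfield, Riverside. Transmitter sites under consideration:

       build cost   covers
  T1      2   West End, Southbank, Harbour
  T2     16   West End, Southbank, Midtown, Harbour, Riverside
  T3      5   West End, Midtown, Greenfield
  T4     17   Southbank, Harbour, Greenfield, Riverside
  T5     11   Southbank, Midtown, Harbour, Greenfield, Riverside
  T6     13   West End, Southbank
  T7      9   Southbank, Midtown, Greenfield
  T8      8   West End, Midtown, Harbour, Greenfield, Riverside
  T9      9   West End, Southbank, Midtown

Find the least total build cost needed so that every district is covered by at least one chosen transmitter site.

10

T1, T8 cover every district at build cost 2 + 8 = 10.
Any cover uses at least 2 transmitter sites; among all covering selections none totals below 10.
Greedy by coverage-per-build cost would pick T1, T3, T8 for 15 — worse than the optimum 10.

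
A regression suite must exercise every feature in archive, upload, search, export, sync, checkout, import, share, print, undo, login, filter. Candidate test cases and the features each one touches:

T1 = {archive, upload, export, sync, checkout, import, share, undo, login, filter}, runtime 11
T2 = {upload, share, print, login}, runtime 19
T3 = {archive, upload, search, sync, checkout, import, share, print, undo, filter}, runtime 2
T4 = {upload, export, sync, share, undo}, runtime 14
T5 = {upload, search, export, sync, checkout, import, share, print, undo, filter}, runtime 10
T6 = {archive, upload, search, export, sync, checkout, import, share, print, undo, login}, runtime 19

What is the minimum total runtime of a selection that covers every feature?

T1, T3 cover every feature at runtime 11 + 2 = 13.
Any cover uses at least 2 test cases; among all covering selections none totals below 13.

13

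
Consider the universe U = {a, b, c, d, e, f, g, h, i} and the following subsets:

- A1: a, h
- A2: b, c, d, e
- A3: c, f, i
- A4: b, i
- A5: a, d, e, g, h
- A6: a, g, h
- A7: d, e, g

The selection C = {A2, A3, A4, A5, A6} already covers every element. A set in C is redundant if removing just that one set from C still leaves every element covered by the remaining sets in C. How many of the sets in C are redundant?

Drop A2: the rest still cover every element — redundant.
Drop A3: f uncovered — not redundant.
Drop A4: the rest still cover every element — redundant.
Drop A5: the rest still cover every element — redundant.
Drop A6: the rest still cover every element — redundant.
4 redundant: A2, A4, A5, A6.

4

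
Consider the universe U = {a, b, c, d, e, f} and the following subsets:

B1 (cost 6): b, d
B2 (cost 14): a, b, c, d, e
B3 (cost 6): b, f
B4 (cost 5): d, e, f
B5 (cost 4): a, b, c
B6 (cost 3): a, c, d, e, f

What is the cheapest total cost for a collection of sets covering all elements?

B5, B6 cover every element at cost 4 + 3 = 7.
Any cover uses at least 2 sets; among all covering selections none totals below 7.

7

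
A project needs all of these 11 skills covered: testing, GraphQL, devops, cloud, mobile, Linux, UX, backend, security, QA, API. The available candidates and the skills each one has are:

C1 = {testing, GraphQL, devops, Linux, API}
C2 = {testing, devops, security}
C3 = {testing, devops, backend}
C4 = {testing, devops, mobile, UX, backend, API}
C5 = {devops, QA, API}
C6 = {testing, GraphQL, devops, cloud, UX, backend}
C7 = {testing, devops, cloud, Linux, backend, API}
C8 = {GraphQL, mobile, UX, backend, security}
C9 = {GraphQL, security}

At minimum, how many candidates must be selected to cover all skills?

C5, C7, C8 together cover {testing, GraphQL, devops, cloud, mobile, Linux, UX, backend, security, QA, API} — every skill.
No 2 of the 9 candidates cover everything (all 36 pairs fall short), so 3 is minimum.

3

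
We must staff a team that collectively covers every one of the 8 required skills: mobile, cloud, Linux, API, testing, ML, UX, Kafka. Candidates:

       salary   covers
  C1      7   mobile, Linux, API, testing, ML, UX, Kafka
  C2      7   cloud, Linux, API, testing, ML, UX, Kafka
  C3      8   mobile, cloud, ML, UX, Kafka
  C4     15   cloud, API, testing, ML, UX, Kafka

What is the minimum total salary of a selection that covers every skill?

14

C1, C2 cover every skill at salary 7 + 7 = 14.
Any cover uses at least 2 candidates; among all covering selections none totals below 14.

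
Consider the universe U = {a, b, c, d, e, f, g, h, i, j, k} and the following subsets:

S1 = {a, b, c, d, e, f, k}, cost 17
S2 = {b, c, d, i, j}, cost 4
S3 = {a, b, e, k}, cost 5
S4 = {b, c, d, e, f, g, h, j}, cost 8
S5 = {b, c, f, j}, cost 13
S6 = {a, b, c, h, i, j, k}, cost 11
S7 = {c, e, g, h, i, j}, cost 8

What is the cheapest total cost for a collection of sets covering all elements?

S2, S3, S4 cover every element at cost 4 + 5 + 8 = 17.
Any cover uses at least 2 sets; among all covering selections none totals below 17.

17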